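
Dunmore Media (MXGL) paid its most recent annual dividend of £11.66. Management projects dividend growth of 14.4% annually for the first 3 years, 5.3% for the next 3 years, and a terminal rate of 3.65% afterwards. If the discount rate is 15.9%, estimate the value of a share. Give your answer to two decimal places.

Three-stage DDM. Project D₁…D_6; terminal Gordon value at t=6 with g = 0.0365; discount at r = 0.159.
D_1 = 13.3390
D_2 = 15.2599
D_3 = 17.4573
D_4 = 18.3825
D_5 = 19.3568
D_6 = 20.3827
TV_6 = 21.1267/(0.159−0.0365) = 172.4626
P₀ = Σ Dₜ/(1+r)ᵗ + TV_6/(1+r)^6 = 133.0883

£133.09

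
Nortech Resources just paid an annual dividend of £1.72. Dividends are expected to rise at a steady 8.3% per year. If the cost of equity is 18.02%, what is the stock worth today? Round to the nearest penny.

Gordon growth model: P₀ = D₁/(r − g). D₁ = 1.72 × (1 + 0.083) = 1.8628.
P₀ = 1.8628 / (0.1802 − 0.083) = 1.8628 / 0.0972 = 19.1642

£19.16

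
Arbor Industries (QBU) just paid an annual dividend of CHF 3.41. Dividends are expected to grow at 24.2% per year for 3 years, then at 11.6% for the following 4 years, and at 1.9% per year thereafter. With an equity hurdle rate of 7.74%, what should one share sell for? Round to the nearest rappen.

CHF 141.45

Three-stage DDM. Project D₁…D_7; terminal Gordon value at t=7 with g = 0.019; discount at r = 0.0774.
D_1 = 4.2352
D_2 = 5.2601
D_3 = 6.5331
D_4 = 7.2909
D_5 = 8.1367
D_6 = 9.0805
D_7 = 10.1339
TV_7 = 10.3264/(0.0774−0.019) = 176.8224
P₀ = Σ Dₜ/(1+r)ᵗ + TV_7/(1+r)^7 = 141.4511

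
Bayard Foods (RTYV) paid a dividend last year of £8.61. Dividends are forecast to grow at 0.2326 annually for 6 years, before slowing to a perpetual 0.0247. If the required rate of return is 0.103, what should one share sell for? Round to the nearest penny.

Two-stage DDM. Project D₁…D_6 at 0.2326, terminal growth 0.0247, discount at r = 0.103.
D_1 = 10.6127
D_2 = 13.0812
D_3 = 16.1239
D_4 = 19.8743
D_5 = 24.4971
D_6 = 30.1951
Terminal value at t=6: TV = D_7/(r−g) = 30.9409/(0.103−0.0247) = 395.1583
P₀ = 10.6127/(1+0.103)^1 + 13.0812/(1+0.103)^2 + 16.1239/(1+0.103)^3 + 19.8743/(1+0.103)^4 + 24.4971/(1+0.103)^5 + 30.1951/(1+0.103)^6 + 395.1583/(1+0.103)^6 = 297.0309

£297.03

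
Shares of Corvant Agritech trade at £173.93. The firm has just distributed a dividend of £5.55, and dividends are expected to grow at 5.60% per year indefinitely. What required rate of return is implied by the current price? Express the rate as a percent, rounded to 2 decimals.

8.97%

Rearranging the constant-growth DDM: r = D₁/P₀ + g.
D₁ = 5.55 × (1 + 0.056) = 5.8608.
r = 5.8608 / 173.93 + 0.056 = 0.03370 + 0.056 = 0.08970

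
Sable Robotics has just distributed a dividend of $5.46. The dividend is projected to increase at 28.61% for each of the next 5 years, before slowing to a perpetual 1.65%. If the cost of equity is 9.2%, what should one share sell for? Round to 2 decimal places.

Two-stage DDM. Project D₁…D_5 at 0.2861, terminal growth 0.0165, discount at r = 0.092.
D_1 = 7.0221
D_2 = 9.0311
D_3 = 11.6149
D_4 = 14.9380
D_5 = 19.2117
Terminal value at t=5: TV = D_6/(r−g) = 19.5287/(0.092−0.0165) = 258.6585
P₀ = 7.0221/(1+0.092)^1 + 9.0311/(1+0.092)^2 + 11.6149/(1+0.092)^3 + 14.9380/(1+0.092)^4 + 19.2117/(1+0.092)^5 + 258.6585/(1+0.092)^5 = 212.3776

$212.38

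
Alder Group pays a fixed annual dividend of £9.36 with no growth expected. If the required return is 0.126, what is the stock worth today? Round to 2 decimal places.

Zero-growth DDM (perpetuity): P₀ = D/r = 9.36 / 0.126 = 74.2857

£74.29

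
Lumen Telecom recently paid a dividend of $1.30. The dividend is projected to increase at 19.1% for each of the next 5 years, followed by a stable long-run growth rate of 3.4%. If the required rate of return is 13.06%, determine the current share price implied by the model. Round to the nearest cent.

$25.67

Two-stage DDM. Project D₁…D_5 at 0.191, terminal growth 0.034, discount at r = 0.1306.
D_1 = 1.5483
D_2 = 1.8440
D_3 = 2.1962
D_4 = 2.6157
D_5 = 3.1153
Terminal value at t=5: TV = D_6/(r−g) = 3.2212/(0.1306−0.034) = 33.3461
P₀ = 1.5483/(1+0.1306)^1 + 1.8440/(1+0.1306)^2 + 2.1962/(1+0.1306)^3 + 2.6157/(1+0.1306)^4 + 3.1153/(1+0.1306)^5 + 33.3461/(1+0.1306)^5 = 25.6700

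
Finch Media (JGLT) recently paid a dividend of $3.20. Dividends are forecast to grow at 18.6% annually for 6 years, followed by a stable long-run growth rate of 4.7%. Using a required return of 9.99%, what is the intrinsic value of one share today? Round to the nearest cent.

$124.75

Two-stage DDM. Project D₁…D_6 at 0.186, terminal growth 0.047, discount at r = 0.0999.
D_1 = 3.7952
D_2 = 4.5011
D_3 = 5.3383
D_4 = 6.3312
D_5 = 7.5088
D_6 = 8.9055
Terminal value at t=6: TV = D_7/(r−g) = 9.3241/(0.0999−0.047) = 176.2581
P₀ = 3.7952/(1+0.0999)^1 + 4.5011/(1+0.0999)^2 + 5.3383/(1+0.0999)^3 + 6.3312/(1+0.0999)^4 + 7.5088/(1+0.0999)^5 + 8.9055/(1+0.0999)^6 + 176.2581/(1+0.0999)^6 = 124.7504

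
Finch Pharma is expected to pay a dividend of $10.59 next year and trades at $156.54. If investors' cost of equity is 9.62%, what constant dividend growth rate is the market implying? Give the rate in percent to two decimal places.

2.85%

From P₀ = D₁/(r − g), the implied growth is g = r − D₁/P₀.
g = 0.0962 − 10.59/156.54 = 0.0962 − 0.06765 = 0.02855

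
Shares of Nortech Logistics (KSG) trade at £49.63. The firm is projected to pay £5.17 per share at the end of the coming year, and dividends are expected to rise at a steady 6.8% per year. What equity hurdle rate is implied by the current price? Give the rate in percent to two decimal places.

Rearranging the constant-growth DDM: r = D₁/P₀ + g.
r = 5.1700 / 49.63 + 0.068 = 0.10417 + 0.068 = 0.17217

17.22%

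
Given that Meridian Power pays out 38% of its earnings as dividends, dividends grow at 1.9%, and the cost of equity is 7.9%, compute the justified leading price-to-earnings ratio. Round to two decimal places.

Justified leading P/E = b/(r−g) = 0.38/(0.079−0.019) = 6.3333

6.33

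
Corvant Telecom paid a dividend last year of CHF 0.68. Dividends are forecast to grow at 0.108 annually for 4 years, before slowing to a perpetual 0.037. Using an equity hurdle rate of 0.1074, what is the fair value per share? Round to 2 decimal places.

CHF 12.76

Two-stage DDM. Project D₁…D_4 at 0.108, terminal growth 0.037, discount at r = 0.1074.
D_1 = 0.7534
D_2 = 0.8348
D_3 = 0.9250
D_4 = 1.0249
Terminal value at t=4: TV = D_5/(r−g) = 1.0628/(0.1074−0.037) = 15.0964
P₀ = 0.7534/(1+0.1074)^1 + 0.8348/(1+0.1074)^2 + 0.9250/(1+0.1074)^3 + 1.0249/(1+0.1074)^4 + 15.0964/(1+0.1074)^4 = 12.7619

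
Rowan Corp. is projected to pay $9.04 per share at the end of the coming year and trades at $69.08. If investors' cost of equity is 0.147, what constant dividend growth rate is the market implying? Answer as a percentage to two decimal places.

From P₀ = D₁/(r − g), the implied growth is g = r − D₁/P₀.
g = 0.147 − 9.04/69.08 = 0.147 − 0.13086 = 0.01614

1.61%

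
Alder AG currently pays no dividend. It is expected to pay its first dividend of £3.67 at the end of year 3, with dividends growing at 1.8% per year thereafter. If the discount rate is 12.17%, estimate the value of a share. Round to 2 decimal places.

£28.13

Deferred-dividend DDM. At t=2 the remaining stream is a growing perpetuity with first payment D_3 = 3.67.
V_2 = D_3/(r−g) = 3.67/(0.1217−0.018) = 35.3905
P₀ = V_2/(1+r)^2 = 35.3905/(1+0.1217)^2 = 28.1277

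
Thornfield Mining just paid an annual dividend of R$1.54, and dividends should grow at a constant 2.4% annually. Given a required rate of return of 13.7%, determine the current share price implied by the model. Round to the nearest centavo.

R$13.96

Gordon growth model: P₀ = D₁/(r − g). D₁ = 1.54 × (1 + 0.024) = 1.5770.
P₀ = 1.5770 / (0.137 − 0.024) = 1.5770 / 0.113 = 13.9554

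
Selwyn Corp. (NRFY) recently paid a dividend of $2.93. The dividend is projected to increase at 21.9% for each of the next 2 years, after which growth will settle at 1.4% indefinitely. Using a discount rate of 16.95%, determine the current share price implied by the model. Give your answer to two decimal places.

$27.00

Two-stage DDM. Project D₁…D_2 at 0.219, terminal growth 0.014, discount at r = 0.1695.
D_1 = 3.5717
D_2 = 4.3539
Terminal value at t=2: TV = D_3/(r−g) = 4.4148/(0.1695−0.014) = 28.3911
P₀ = 3.5717/(1+0.1695)^1 + 4.3539/(1+0.1695)^2 + 28.3911/(1+0.1695)^2 = 26.9951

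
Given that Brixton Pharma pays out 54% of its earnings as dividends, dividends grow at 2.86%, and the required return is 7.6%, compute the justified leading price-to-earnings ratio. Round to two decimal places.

11.39

Justified leading P/E = b/(r−g) = 0.54/(0.076−0.0286) = 11.3924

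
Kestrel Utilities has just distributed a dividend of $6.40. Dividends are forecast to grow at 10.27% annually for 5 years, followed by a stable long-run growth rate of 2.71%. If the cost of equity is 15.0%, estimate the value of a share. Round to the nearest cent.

Two-stage DDM. Project D₁…D_5 at 0.1027, terminal growth 0.0271, discount at r = 0.15.
D_1 = 7.0573
D_2 = 7.7821
D_3 = 8.5813
D_4 = 9.4626
D_5 = 10.4344
Terminal value at t=5: TV = D_6/(r−g) = 10.7172/(0.15−0.0271) = 87.2023
P₀ = 7.0573/(1+0.15)^1 + 7.7821/(1+0.15)^2 + 8.5813/(1+0.15)^3 + 9.4626/(1+0.15)^4 + 10.4344/(1+0.15)^5 + 87.2023/(1+0.15)^5 = 71.6164

$71.62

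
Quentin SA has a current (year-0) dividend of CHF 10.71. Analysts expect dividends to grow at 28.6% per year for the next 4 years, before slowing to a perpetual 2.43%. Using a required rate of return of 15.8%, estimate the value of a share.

Two-stage DDM. Project D₁…D_4 at 0.286, terminal growth 0.0243, discount at r = 0.158.
D_1 = 13.7731
D_2 = 17.7122
D_3 = 22.7778
D_4 = 29.2923
Terminal value at t=4: TV = D_5/(r−g) = 30.0041/(0.158−0.0243) = 224.4136
P₀ = 13.7731/(1+0.158)^1 + 17.7122/(1+0.158)^2 + 22.7778/(1+0.158)^3 + 29.2923/(1+0.158)^4 + 224.4136/(1+0.158)^4 = 180.8609

CHF 180.86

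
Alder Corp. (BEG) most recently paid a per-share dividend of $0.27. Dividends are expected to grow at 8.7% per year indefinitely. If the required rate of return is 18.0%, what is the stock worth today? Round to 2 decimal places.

$3.16

Gordon growth model: P₀ = D₁/(r − g). D₁ = 0.27 × (1 + 0.087) = 0.2935.
P₀ = 0.2935 / (0.18 − 0.087) = 0.2935 / 0.093 = 3.1558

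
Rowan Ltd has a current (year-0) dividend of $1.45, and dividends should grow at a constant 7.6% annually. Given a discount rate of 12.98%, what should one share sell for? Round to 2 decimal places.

$29.00

Gordon growth model: P₀ = D₁/(r − g). D₁ = 1.45 × (1 + 0.076) = 1.5602.
P₀ = 1.5602 / (0.1298 − 0.076) = 1.5602 / 0.0538 = 29.0000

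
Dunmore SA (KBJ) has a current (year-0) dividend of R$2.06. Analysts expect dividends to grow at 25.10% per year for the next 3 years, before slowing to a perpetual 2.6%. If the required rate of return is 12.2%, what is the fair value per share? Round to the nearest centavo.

Two-stage DDM. Project D₁…D_3 at 0.251, terminal growth 0.026, discount at r = 0.122.
D_1 = 2.5771
D_2 = 3.2239
D_3 = 4.0331
Terminal value at t=3: TV = D_4/(r−g) = 4.1380/(0.122−0.026) = 43.1038
P₀ = 2.5771/(1+0.122)^1 + 3.2239/(1+0.122)^2 + 4.0331/(1+0.122)^3 + 43.1038/(1+0.122)^3 = 38.2298

R$38.23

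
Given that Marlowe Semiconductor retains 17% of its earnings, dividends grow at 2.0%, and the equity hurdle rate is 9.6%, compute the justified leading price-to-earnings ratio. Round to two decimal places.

Payout ratio b = 1 − 0.17 = 0.83.
Justified leading P/E = b/(r−g) = 0.83/(0.096−0.02) = 10.9211

10.92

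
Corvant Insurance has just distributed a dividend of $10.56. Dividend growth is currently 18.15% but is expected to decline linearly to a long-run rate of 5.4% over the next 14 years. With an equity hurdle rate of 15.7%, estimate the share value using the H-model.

$199.56

H-model: P₀ = D₀[(1+g_L) + H(g_S−g_L)]/(r−g_L), with H = 14/2 = 7.
P₀ = 10.56 × [(1+0.054) + 7×(0.1815−0.054)] / (0.157−0.054)
   = 10.56 × 1.9465 / 0.103 = 199.5635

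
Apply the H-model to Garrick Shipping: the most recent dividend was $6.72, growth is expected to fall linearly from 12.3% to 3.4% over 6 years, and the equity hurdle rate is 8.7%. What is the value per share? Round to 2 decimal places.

H-model: P₀ = D₀[(1+g_L) + H(g_S−g_L)]/(r−g_L), with H = 6/2 = 3.
P₀ = 6.72 × [(1+0.034) + 3×(0.123−0.034)] / (0.087−0.034)
   = 6.72 × 1.3010 / 0.053 = 164.9570

$164.96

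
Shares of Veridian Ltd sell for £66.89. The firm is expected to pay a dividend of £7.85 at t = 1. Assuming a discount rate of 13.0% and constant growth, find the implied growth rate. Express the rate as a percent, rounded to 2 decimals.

1.26%

From P₀ = D₁/(r − g), the implied growth is g = r − D₁/P₀.
g = 0.13 − 7.85/66.89 = 0.13 − 0.11736 = 0.01264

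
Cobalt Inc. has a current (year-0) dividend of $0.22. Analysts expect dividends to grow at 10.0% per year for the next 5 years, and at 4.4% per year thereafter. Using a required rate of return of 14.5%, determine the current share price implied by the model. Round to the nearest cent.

$2.84

Two-stage DDM. Project D₁…D_5 at 0.1, terminal growth 0.044, discount at r = 0.145.
D_1 = 0.2420
D_2 = 0.2662
D_3 = 0.2928
D_4 = 0.3221
D_5 = 0.3543
Terminal value at t=5: TV = D_6/(r−g) = 0.3699/(0.145−0.044) = 3.6624
P₀ = 0.2420/(1+0.145)^1 + 0.2662/(1+0.145)^2 + 0.2928/(1+0.145)^3 + 0.3221/(1+0.145)^4 + 0.3543/(1+0.145)^5 + 3.6624/(1+0.145)^5 = 2.8379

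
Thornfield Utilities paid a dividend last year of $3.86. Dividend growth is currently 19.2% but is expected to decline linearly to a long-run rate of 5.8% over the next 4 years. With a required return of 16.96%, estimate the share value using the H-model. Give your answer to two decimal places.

$45.86

H-model: P₀ = D₀[(1+g_L) + H(g_S−g_L)]/(r−g_L), with H = 4/2 = 2.
P₀ = 3.86 × [(1+0.058) + 2×(0.192−0.058)] / (0.1696−0.058)
   = 3.86 × 1.3260 / 0.1116 = 45.8634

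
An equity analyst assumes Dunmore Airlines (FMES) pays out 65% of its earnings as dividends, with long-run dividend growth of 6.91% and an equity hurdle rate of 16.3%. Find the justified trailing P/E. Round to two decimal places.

7.40

Justified trailing P/E = b(1+g)/(r−g) = 0.65×(1+0.0691)/(0.163−0.0691) = 7.4006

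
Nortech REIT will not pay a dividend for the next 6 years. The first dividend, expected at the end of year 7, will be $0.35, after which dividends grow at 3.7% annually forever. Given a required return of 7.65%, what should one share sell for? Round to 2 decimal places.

Deferred-dividend DDM. At t=6 the remaining stream is a growing perpetuity with first payment D_7 = 0.35.
V_6 = D_7/(r−g) = 0.35/(0.0765−0.037) = 8.8608
P₀ = V_6/(1+r)^6 = 8.8608/(1+0.0765)^6 = 5.6936

$5.69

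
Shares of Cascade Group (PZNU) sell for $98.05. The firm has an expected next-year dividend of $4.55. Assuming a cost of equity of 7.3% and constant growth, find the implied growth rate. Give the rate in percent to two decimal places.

2.66%

From P₀ = D₁/(r − g), the implied growth is g = r − D₁/P₀.
g = 0.073 − 4.55/98.05 = 0.073 − 0.04640 = 0.02660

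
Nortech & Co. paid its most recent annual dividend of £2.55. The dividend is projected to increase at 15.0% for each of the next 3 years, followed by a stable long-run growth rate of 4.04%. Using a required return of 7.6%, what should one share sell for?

£99.73

Two-stage DDM. Project D₁…D_3 at 0.15, terminal growth 0.0404, discount at r = 0.076.
D_1 = 2.9325
D_2 = 3.3724
D_3 = 3.8782
Terminal value at t=3: TV = D_4/(r−g) = 4.0349/(0.076−0.0404) = 113.3402
P₀ = 2.9325/(1+0.076)^1 + 3.3724/(1+0.076)^2 + 3.8782/(1+0.076)^3 + 113.3402/(1+0.076)^3 = 99.7316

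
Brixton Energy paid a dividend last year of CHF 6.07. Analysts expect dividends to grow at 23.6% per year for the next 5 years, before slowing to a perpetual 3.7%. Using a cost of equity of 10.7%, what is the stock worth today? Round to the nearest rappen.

Two-stage DDM. Project D₁…D_5 at 0.236, terminal growth 0.037, discount at r = 0.107.
D_1 = 7.5025
D_2 = 9.2731
D_3 = 11.4616
D_4 = 14.1665
D_5 = 17.5098
Terminal value at t=5: TV = D_6/(r−g) = 18.1577/(0.107−0.037) = 259.3951
P₀ = 7.5025/(1+0.107)^1 + 9.2731/(1+0.107)^2 + 11.4616/(1+0.107)^3 + 14.1665/(1+0.107)^4 + 17.5098/(1+0.107)^5 + 259.3951/(1+0.107)^5 = 198.7952

CHF 198.80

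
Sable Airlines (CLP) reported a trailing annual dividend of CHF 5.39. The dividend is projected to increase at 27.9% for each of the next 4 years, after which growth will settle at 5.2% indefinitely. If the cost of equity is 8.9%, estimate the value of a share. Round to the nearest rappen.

Two-stage DDM. Project D₁…D_4 at 0.279, terminal growth 0.052, discount at r = 0.089.
D_1 = 6.8938
D_2 = 8.8172
D_3 = 11.2772
D_4 = 14.4235
Terminal value at t=4: TV = D_5/(r−g) = 15.1735/(0.089−0.052) = 410.0955
P₀ = 6.8938/(1+0.089)^1 + 8.8172/(1+0.089)^2 + 11.2772/(1+0.089)^3 + 14.4235/(1+0.089)^4 + 410.0955/(1+0.089)^4 = 324.3435

CHF 324.34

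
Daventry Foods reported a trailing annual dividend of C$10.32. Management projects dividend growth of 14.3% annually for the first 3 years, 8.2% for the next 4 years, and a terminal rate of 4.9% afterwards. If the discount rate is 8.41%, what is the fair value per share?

Three-stage DDM. Project D₁…D_7; terminal Gordon value at t=7 with g = 0.049; discount at r = 0.0841.
D_1 = 11.7958
D_2 = 13.4826
D_3 = 15.4106
D_4 = 16.6742
D_5 = 18.0415
D_6 = 19.5209
D_7 = 21.1216
TV_7 = 22.1566/(0.0841−0.049) = 631.2419
P₀ = Σ Dₜ/(1+r)ᵗ + TV_7/(1+r)^7 = 441.2770

C$441.28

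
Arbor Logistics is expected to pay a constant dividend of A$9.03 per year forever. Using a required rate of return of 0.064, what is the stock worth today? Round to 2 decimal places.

A$141.09

Zero-growth DDM (perpetuity): P₀ = D/r = 9.03 / 0.064 = 141.0938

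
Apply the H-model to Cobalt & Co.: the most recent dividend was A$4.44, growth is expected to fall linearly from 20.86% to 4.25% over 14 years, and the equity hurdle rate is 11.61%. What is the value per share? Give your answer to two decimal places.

A$133.03

H-model: P₀ = D₀[(1+g_L) + H(g_S−g_L)]/(r−g_L), with H = 14/2 = 7.
P₀ = 4.44 × [(1+0.0425) + 7×(0.2086−0.0425)] / (0.1161−0.0425)
   = 4.44 × 2.2052 / 0.0736 = 133.0311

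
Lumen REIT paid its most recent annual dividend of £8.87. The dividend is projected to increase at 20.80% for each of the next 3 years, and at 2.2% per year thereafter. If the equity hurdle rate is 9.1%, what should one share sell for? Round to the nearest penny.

Two-stage DDM. Project D₁…D_3 at 0.208, terminal growth 0.022, discount at r = 0.091.
D_1 = 10.7150
D_2 = 12.9437
D_3 = 15.6360
Terminal value at t=3: TV = D_4/(r−g) = 15.9799/(0.091−0.022) = 231.5934
P₀ = 10.7150/(1+0.091)^1 + 12.9437/(1+0.091)^2 + 15.6360/(1+0.091)^3 + 231.5934/(1+0.091)^3 = 211.0777

£211.08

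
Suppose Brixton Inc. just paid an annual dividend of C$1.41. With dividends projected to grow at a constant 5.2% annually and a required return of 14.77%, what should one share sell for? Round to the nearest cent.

Gordon growth model: P₀ = D₁/(r − g). D₁ = 1.41 × (1 + 0.052) = 1.4833.
P₀ = 1.4833 / (0.1477 − 0.052) = 1.4833 / 0.0957 = 15.4997

C$15.50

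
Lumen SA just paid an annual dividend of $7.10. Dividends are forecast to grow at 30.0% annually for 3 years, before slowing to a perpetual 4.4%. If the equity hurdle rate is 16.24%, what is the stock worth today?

$114.33

Two-stage DDM. Project D₁…D_3 at 0.3, terminal growth 0.044, discount at r = 0.1624.
D_1 = 9.2300
D_2 = 11.9990
D_3 = 15.5987
Terminal value at t=3: TV = D_4/(r−g) = 16.2850/(0.1624−0.044) = 137.5426
P₀ = 9.2300/(1+0.1624)^1 + 11.9990/(1+0.1624)^2 + 15.5987/(1+0.1624)^3 + 137.5426/(1+0.1624)^3 = 114.3256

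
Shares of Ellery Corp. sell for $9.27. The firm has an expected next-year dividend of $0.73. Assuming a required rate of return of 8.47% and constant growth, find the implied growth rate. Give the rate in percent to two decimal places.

From P₀ = D₁/(r − g), the implied growth is g = r − D₁/P₀.
g = 0.0847 − 0.73/9.27 = 0.0847 − 0.07875 = 0.00595

0.60%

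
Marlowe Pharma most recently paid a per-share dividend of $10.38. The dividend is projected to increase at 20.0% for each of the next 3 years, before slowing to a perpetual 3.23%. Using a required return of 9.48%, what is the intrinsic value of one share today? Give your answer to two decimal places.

$263.29

Two-stage DDM. Project D₁…D_3 at 0.2, terminal growth 0.0323, discount at r = 0.0948.
D_1 = 12.4560
D_2 = 14.9472
D_3 = 17.9366
Terminal value at t=3: TV = D_4/(r−g) = 18.5160/(0.0948−0.0323) = 296.2559
P₀ = 12.4560/(1+0.0948)^1 + 14.9472/(1+0.0948)^2 + 17.9366/(1+0.0948)^3 + 296.2559/(1+0.0948)^3 = 263.2852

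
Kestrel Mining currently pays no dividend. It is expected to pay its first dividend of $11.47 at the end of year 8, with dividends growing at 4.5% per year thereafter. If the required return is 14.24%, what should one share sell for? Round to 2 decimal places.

$46.37

Deferred-dividend DDM. At t=7 the remaining stream is a growing perpetuity with first payment D_8 = 11.47.
V_7 = D_8/(r−g) = 11.47/(0.1424−0.045) = 117.7618
P₀ = V_7/(1+r)^7 = 117.7618/(1+0.1424)^7 = 46.3743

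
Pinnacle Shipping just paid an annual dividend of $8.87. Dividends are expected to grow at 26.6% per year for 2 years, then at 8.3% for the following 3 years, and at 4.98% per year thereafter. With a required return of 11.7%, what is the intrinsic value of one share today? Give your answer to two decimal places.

$215.83

Three-stage DDM. Project D₁…D_5; terminal Gordon value at t=5 with g = 0.0498; discount at r = 0.117.
D_1 = 11.2294
D_2 = 14.2164
D_3 = 15.3964
D_4 = 16.6743
D_5 = 18.0583
TV_5 = 18.9576/(0.117−0.0498) = 282.1069
P₀ = Σ Dₜ/(1+r)ᵗ + TV_5/(1+r)^5 = 215.8273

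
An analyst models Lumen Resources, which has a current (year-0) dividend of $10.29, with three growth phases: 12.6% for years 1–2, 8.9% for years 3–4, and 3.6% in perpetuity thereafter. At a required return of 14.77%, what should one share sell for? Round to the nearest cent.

$121.02

Three-stage DDM. Project D₁…D_4; terminal Gordon value at t=4 with g = 0.036; discount at r = 0.1477.
D_1 = 11.5865
D_2 = 13.0464
D_3 = 14.2076
D_4 = 15.4721
TV_4 = 16.0290/(0.1477−0.036) = 143.5009
P₀ = Σ Dₜ/(1+r)ᵗ + TV_4/(1+r)^4 = 121.0221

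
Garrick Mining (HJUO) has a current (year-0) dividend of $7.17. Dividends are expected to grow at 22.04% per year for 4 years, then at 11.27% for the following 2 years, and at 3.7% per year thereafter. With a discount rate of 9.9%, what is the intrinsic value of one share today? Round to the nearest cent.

Three-stage DDM. Project D₁…D_6; terminal Gordon value at t=6 with g = 0.037; discount at r = 0.099.
D_1 = 8.7503
D_2 = 10.6788
D_3 = 13.0324
D_4 = 15.9048
D_5 = 17.6973
D_6 = 19.6917
TV_6 = 20.4203/(0.099−0.037) = 329.3603
P₀ = Σ Dₜ/(1+r)ᵗ + TV_6/(1+r)^6 = 246.6722

$246.67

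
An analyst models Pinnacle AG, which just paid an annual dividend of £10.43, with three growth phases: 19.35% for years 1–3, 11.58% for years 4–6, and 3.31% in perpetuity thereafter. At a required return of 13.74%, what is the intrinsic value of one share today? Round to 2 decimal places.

Three-stage DDM. Project D₁…D_6; terminal Gordon value at t=6 with g = 0.0331; discount at r = 0.1374.
D_1 = 12.4482
D_2 = 14.8569
D_3 = 17.7317
D_4 = 19.7851
D_5 = 22.0762
D_6 = 24.6326
TV_6 = 25.4480/(0.1374−0.0331) = 243.9881
P₀ = Σ Dₜ/(1+r)ᵗ + TV_6/(1+r)^6 = 181.9667

£181.97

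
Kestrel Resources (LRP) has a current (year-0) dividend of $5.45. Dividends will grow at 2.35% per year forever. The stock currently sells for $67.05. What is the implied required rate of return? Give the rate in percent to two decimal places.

10.67%

Rearranging the constant-growth DDM: r = D₁/P₀ + g.
D₁ = 5.45 × (1 + 0.0235) = 5.5781.
r = 5.5781 / 67.05 + 0.0235 = 0.08319 + 0.0235 = 0.10669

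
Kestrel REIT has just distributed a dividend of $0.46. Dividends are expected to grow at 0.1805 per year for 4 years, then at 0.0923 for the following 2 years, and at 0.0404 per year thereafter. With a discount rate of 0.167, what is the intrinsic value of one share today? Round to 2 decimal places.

$6.23

Three-stage DDM. Project D₁…D_6; terminal Gordon value at t=6 with g = 0.0404; discount at r = 0.167.
D_1 = 0.5430
D_2 = 0.6410
D_3 = 0.7568
D_4 = 0.8934
D_5 = 0.9758
D_6 = 1.0659
TV_6 = 1.1089/(0.167−0.0404) = 8.7594
P₀ = Σ Dₜ/(1+r)ᵗ + TV_6/(1+r)^6 = 6.2344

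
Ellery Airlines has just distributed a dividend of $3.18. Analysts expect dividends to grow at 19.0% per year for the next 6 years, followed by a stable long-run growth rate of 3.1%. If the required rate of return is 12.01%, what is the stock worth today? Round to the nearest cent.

$76.62

Two-stage DDM. Project D₁…D_6 at 0.19, terminal growth 0.031, discount at r = 0.1201.
D_1 = 3.7842
D_2 = 4.5032
D_3 = 5.3588
D_4 = 6.3770
D_5 = 7.5886
D_6 = 9.0304
Terminal value at t=6: TV = D_7/(r−g) = 9.3104/(0.1201−0.031) = 104.4936
P₀ = 3.7842/(1+0.1201)^1 + 4.5032/(1+0.1201)^2 + 5.3588/(1+0.1201)^3 + 6.3770/(1+0.1201)^4 + 7.5886/(1+0.1201)^5 + 9.0304/(1+0.1201)^6 + 104.4936/(1+0.1201)^6 = 76.6203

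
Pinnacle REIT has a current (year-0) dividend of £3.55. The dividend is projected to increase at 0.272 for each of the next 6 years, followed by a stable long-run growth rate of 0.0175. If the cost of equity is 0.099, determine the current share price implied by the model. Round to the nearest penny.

£143.19

Two-stage DDM. Project D₁…D_6 at 0.272, terminal growth 0.0175, discount at r = 0.099.
D_1 = 4.5156
D_2 = 5.7438
D_3 = 7.3062
D_4 = 9.2934
D_5 = 11.8213
D_6 = 15.0366
Terminal value at t=6: TV = D_7/(r−g) = 15.2998/(0.099−0.0175) = 187.7275
P₀ = 4.5156/(1+0.099)^1 + 5.7438/(1+0.099)^2 + 7.3062/(1+0.099)^3 + 9.2934/(1+0.099)^4 + 11.8213/(1+0.099)^5 + 15.0366/(1+0.099)^6 + 187.7275/(1+0.099)^6 = 143.1942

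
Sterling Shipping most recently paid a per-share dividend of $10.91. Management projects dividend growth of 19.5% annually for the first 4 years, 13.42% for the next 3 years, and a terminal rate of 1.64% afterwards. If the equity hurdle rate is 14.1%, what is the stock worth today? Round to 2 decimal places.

$193.14

Three-stage DDM. Project D₁…D_7; terminal Gordon value at t=7 with g = 0.0164; discount at r = 0.141.
D_1 = 13.0375
D_2 = 15.5798
D_3 = 18.6178
D_4 = 22.2483
D_5 = 25.2340
D_6 = 28.6204
D_7 = 32.4613
TV_7 = 32.9936/(0.141−0.0164) = 264.7963
P₀ = Σ Dₜ/(1+r)ᵗ + TV_7/(1+r)^7 = 193.1410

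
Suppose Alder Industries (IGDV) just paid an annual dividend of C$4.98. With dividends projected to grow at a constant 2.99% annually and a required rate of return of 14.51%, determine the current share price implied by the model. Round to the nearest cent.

Gordon growth model: P₀ = D₁/(r − g). D₁ = 4.98 × (1 + 0.0299) = 5.1289.
P₀ = 5.1289 / (0.1451 − 0.0299) = 5.1289 / 0.1152 = 44.5217

C$44.52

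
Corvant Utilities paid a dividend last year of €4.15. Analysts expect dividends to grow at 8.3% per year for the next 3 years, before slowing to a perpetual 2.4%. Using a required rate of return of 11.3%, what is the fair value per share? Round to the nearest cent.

Two-stage DDM. Project D₁…D_3 at 0.083, terminal growth 0.024, discount at r = 0.113.
D_1 = 4.4945
D_2 = 4.8675
D_3 = 5.2715
Terminal value at t=3: TV = D_4/(r−g) = 5.3980/(0.113−0.024) = 60.6518
P₀ = 4.4945/(1+0.113)^1 + 4.8675/(1+0.113)^2 + 5.2715/(1+0.113)^3 + 60.6518/(1+0.113)^3 = 55.7812

€55.78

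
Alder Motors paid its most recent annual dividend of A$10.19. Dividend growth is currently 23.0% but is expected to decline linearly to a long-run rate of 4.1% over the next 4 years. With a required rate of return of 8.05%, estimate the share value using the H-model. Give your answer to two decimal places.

H-model: P₀ = D₀[(1+g_L) + H(g_S−g_L)]/(r−g_L), with H = 4/2 = 2.
P₀ = 10.19 × [(1+0.041) + 2×(0.23−0.041)] / (0.0805−0.041)
   = 10.19 × 1.4190 / 0.0395 = 366.0661

A$366.07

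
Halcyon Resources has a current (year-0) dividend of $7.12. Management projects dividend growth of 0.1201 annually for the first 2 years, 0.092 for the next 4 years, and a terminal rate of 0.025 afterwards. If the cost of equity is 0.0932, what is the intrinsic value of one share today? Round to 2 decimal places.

Three-stage DDM. Project D₁…D_6; terminal Gordon value at t=6 with g = 0.025; discount at r = 0.0932.
D_1 = 7.9751
D_2 = 8.9329
D_3 = 9.7548
D_4 = 10.6522
D_5 = 11.6322
D_6 = 12.7024
TV_6 = 13.0199/(0.0932−0.025) = 190.9078
P₀ = Σ Dₜ/(1+r)ᵗ + TV_6/(1+r)^6 = 156.4342

$156.43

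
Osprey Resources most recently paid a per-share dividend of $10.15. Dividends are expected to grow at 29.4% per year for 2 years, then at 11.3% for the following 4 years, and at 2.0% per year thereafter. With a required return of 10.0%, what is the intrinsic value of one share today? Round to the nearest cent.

Three-stage DDM. Project D₁…D_6; terminal Gordon value at t=6 with g = 0.02; discount at r = 0.1.
D_1 = 13.1341
D_2 = 16.9955
D_3 = 18.9160
D_4 = 21.0535
D_5 = 23.4326
D_6 = 26.0805
TV_6 = 26.6021/(0.1−0.02) = 332.5259
P₀ = Σ Dₜ/(1+r)ᵗ + TV_6/(1+r)^6 = 271.5514

$271.55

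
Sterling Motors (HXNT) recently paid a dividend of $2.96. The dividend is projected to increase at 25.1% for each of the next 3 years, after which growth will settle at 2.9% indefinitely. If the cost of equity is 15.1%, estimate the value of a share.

Two-stage DDM. Project D₁…D_3 at 0.251, terminal growth 0.029, discount at r = 0.151.
D_1 = 3.7030
D_2 = 4.6324
D_3 = 5.7951
Terminal value at t=3: TV = D_4/(r−g) = 5.9632/(0.151−0.029) = 48.8786
P₀ = 3.7030/(1+0.151)^1 + 4.6324/(1+0.151)^2 + 5.7951/(1+0.151)^3 + 48.8786/(1+0.151)^3 = 42.5691

$42.57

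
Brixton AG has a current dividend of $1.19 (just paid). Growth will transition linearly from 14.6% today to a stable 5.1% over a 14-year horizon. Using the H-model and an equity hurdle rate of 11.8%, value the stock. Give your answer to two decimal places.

$30.48

H-model: P₀ = D₀[(1+g_L) + H(g_S−g_L)]/(r−g_L), with H = 14/2 = 7.
P₀ = 1.19 × [(1+0.051) + 7×(0.146−0.051)] / (0.118−0.051)
   = 1.19 × 1.7160 / 0.067 = 30.4782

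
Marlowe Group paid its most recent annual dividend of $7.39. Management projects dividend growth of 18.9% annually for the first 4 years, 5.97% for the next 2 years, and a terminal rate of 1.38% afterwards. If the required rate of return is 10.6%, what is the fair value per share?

$153.70

Three-stage DDM. Project D₁…D_6; terminal Gordon value at t=6 with g = 0.0138; discount at r = 0.106.
D_1 = 8.7867
D_2 = 10.4474
D_3 = 12.4220
D_4 = 14.7697
D_5 = 15.6515
D_6 = 16.5858
TV_6 = 16.8147/(0.106−0.0138) = 182.3724
P₀ = Σ Dₜ/(1+r)ᵗ + TV_6/(1+r)^6 = 153.6958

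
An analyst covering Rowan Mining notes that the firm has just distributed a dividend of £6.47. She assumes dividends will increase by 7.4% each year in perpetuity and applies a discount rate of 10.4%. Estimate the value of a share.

Gordon growth model: P₀ = D₁/(r − g). D₁ = 6.47 × (1 + 0.074) = 6.9488.
P₀ = 6.9488 / (0.104 − 0.074) = 6.9488 / 0.03 = 231.6260

£231.63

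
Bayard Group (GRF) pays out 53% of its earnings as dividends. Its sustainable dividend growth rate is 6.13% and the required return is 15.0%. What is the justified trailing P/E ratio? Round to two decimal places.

6.34

Justified trailing P/E = b(1+g)/(r−g) = 0.53×(1+0.0613)/(0.15−0.0613) = 6.3415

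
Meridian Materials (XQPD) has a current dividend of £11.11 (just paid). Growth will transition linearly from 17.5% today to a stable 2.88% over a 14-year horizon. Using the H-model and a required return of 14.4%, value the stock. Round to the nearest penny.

£197.92

H-model: P₀ = D₀[(1+g_L) + H(g_S−g_L)]/(r−g_L), with H = 14/2 = 7.
P₀ = 11.11 × [(1+0.0288) + 7×(0.175−0.0288)] / (0.144−0.0288)
   = 11.11 × 2.0522 / 0.1152 = 197.9162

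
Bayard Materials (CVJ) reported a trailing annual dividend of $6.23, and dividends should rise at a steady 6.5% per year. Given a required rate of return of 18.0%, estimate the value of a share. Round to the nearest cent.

$57.70

Gordon growth model: P₀ = D₁/(r − g). D₁ = 6.23 × (1 + 0.065) = 6.6349.
P₀ = 6.6349 / (0.18 − 0.065) = 6.6349 / 0.115 = 57.6952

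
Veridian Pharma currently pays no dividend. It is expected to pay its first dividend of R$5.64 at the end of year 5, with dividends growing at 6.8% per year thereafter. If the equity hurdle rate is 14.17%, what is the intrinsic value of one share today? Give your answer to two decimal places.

Deferred-dividend DDM. At t=4 the remaining stream is a growing perpetuity with first payment D_5 = 5.64.
V_4 = D_5/(r−g) = 5.64/(0.1417−0.068) = 76.5265
P₀ = V_4/(1+r)^4 = 76.5265/(1+0.1417)^4 = 45.0405

R$45.04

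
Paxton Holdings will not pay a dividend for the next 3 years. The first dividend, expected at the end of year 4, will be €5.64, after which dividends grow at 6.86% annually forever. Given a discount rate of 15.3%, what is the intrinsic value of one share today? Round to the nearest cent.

€43.60

Deferred-dividend DDM. At t=3 the remaining stream is a growing perpetuity with first payment D_4 = 5.64.
V_3 = D_4/(r−g) = 5.64/(0.153−0.0686) = 66.8246
P₀ = V_3/(1+r)^3 = 66.8246/(1+0.153)^3 = 43.5962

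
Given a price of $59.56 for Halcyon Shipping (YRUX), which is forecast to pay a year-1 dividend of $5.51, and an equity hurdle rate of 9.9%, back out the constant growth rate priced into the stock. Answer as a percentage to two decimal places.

From P₀ = D₁/(r − g), the implied growth is g = r − D₁/P₀.
g = 0.099 − 5.51/59.56 = 0.099 − 0.09251 = 0.00649

0.65%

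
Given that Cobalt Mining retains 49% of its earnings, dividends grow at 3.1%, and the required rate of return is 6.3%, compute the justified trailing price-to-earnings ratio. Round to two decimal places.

Payout ratio b = 1 − 0.49 = 0.51.
Justified trailing P/E = b(1+g)/(r−g) = 0.51×(1+0.031)/(0.063−0.031) = 16.4316

16.43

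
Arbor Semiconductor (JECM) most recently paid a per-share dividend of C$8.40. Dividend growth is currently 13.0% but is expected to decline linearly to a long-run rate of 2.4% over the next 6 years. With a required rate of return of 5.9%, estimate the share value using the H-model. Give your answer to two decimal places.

C$322.08

H-model: P₀ = D₀[(1+g_L) + H(g_S−g_L)]/(r−g_L), with H = 6/2 = 3.
P₀ = 8.40 × [(1+0.024) + 3×(0.13−0.024)] / (0.059−0.024)
   = 8.40 × 1.3420 / 0.035 = 322.0800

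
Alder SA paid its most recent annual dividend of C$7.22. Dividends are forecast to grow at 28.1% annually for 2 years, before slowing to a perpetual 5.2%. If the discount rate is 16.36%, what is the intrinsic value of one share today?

Two-stage DDM. Project D₁…D_2 at 0.281, terminal growth 0.052, discount at r = 0.1636.
D_1 = 9.2488
D_2 = 11.8477
Terminal value at t=2: TV = D_3/(r−g) = 12.4638/(0.1636−0.052) = 111.6830
P₀ = 9.2488/(1+0.1636)^1 + 11.8477/(1+0.1636)^2 + 111.6830/(1+0.1636)^2 = 99.1847

C$99.18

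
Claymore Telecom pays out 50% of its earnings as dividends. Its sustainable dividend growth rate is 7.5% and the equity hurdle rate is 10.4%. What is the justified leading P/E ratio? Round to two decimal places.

Justified leading P/E = b/(r−g) = 0.50/(0.104−0.075) = 17.2414

17.24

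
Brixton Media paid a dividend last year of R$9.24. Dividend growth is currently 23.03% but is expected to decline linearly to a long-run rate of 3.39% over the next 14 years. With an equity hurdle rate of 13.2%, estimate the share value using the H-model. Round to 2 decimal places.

H-model: P₀ = D₀[(1+g_L) + H(g_S−g_L)]/(r−g_L), with H = 14/2 = 7.
P₀ = 9.24 × [(1+0.0339) + 7×(0.2303−0.0339)] / (0.132−0.0339)
   = 9.24 × 2.4087 / 0.0981 = 226.8745

R$226.87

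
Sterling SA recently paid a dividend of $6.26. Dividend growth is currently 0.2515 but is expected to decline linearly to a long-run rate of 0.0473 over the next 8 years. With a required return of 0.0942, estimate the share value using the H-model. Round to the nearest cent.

$248.81

H-model: P₀ = D₀[(1+g_L) + H(g_S−g_L)]/(r−g_L), with H = 8/2 = 4.
P₀ = 6.26 × [(1+0.0473) + 4×(0.2515−0.0473)] / (0.0942−0.0473)
   = 6.26 × 1.8641 / 0.0469 = 248.8116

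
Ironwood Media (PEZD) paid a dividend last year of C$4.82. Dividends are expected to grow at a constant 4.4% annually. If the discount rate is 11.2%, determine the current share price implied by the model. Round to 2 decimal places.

C$74.00

Gordon growth model: P₀ = D₁/(r − g). D₁ = 4.82 × (1 + 0.044) = 5.0321.
P₀ = 5.0321 / (0.112 − 0.044) = 5.0321 / 0.068 = 74.0012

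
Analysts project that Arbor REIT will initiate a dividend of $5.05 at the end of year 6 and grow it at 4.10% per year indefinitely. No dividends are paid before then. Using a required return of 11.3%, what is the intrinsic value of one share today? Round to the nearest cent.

Deferred-dividend DDM. At t=5 the remaining stream is a growing perpetuity with first payment D_6 = 5.05.
V_5 = D_6/(r−g) = 5.05/(0.113−0.041) = 70.1389
P₀ = V_5/(1+r)^5 = 70.1389/(1+0.113)^5 = 41.0661

$41.07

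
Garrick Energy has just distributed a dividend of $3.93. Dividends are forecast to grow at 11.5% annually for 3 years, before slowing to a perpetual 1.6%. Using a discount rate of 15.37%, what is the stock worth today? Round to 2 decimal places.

Two-stage DDM. Project D₁…D_3 at 0.115, terminal growth 0.016, discount at r = 0.1537.
D_1 = 4.3819
D_2 = 4.8859
D_3 = 5.4477
Terminal value at t=3: TV = D_4/(r−g) = 5.5349/(0.1537−0.016) = 40.1955
P₀ = 4.3819/(1+0.1537)^1 + 4.8859/(1+0.1537)^2 + 5.4477/(1+0.1537)^3 + 40.1955/(1+0.1537)^3 = 37.1923

$37.19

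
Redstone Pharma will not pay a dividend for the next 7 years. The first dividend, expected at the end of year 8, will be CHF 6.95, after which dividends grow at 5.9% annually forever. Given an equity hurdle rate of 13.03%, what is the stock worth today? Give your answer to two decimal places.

CHF 41.36

Deferred-dividend DDM. At t=7 the remaining stream is a growing perpetuity with first payment D_8 = 6.95.
V_7 = D_8/(r−g) = 6.95/(0.1303−0.059) = 97.4755
P₀ = V_7/(1+r)^7 = 97.4755/(1+0.1303)^7 = 41.3561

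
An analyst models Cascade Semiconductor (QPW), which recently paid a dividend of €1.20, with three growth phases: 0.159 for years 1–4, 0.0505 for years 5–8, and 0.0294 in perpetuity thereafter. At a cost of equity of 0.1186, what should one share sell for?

€22.40

Three-stage DDM. Project D₁…D_8; terminal Gordon value at t=8 with g = 0.0294; discount at r = 0.1186.
D_1 = 1.3908
D_2 = 1.6119
D_3 = 1.8682
D_4 = 2.1653
D_5 = 2.2746
D_6 = 2.3895
D_7 = 2.5102
D_8 = 2.6369
TV_8 = 2.7145/(0.1186−0.0294) = 30.4312
P₀ = Σ Dₜ/(1+r)ᵗ + TV_8/(1+r)^8 = 22.4033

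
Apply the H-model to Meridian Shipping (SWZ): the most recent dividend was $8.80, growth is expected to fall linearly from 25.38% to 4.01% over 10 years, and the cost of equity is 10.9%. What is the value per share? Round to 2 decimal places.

H-model: P₀ = D₀[(1+g_L) + H(g_S−g_L)]/(r−g_L), with H = 10/2 = 5.
P₀ = 8.80 × [(1+0.0401) + 5×(0.2538−0.0401)] / (0.109−0.0401)
   = 8.80 × 2.1086 / 0.0689 = 269.3132

$269.31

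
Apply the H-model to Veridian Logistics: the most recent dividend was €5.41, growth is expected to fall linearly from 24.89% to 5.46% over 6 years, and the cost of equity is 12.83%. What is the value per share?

H-model: P₀ = D₀[(1+g_L) + H(g_S−g_L)]/(r−g_L), with H = 6/2 = 3.
P₀ = 5.41 × [(1+0.0546) + 3×(0.2489−0.0546)] / (0.1283−0.0546)
   = 5.41 × 1.6375 / 0.0737 = 120.2018

€120.20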